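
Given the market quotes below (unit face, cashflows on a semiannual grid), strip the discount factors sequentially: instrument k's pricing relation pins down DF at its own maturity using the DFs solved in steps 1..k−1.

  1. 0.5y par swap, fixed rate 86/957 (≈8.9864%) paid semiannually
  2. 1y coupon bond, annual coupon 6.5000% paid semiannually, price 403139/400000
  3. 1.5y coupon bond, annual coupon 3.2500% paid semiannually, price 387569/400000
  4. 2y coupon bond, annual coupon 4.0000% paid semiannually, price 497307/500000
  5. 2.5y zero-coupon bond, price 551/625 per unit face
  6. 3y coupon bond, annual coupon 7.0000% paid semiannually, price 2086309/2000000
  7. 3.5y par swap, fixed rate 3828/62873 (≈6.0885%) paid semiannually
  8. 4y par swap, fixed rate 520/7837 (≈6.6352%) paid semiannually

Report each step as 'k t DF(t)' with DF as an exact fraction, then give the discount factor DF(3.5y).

1 1/2 957/1000
2 1 473/500
3 3/2 923/1000
4 2 9197/10000
5 5/2 551/625
6 3 4257/5000
7 7/2 4043/5000
8 4 383/500
DF(3.5y) = 4043/5000 ≈ 0.808600

step 1 [0.5y] swap r/2=43/957: DF=(1 − 43/957·(0))/(1+43/957) = 957/1000 ≈ 0.957000
step 2 [1y] bond c/2=13/400: DF=(403139/400000 − 13/400·(0.957000))/(1+13/400) = 473/500 ≈ 0.946000
step 3 [1.5y] bond c/2=13/800: DF=(387569/400000 − 13/800·(0.957000+0.946000))/(1+13/800) = 923/1000 ≈ 0.923000
step 4 [2y] bond c/2=1/50: DF=(497307/500000 − 1/50·(0.957000+0.946000+0.923000))/(1+1/50) = 9197/10000 ≈ 0.919700
step 5 [2.5y] zero: DF = P = 551/625 ≈ 0.881600
step 6 [3y] bond c/2=7/200: DF=(2086309/2000000 − 7/200·(0.957000+0.946000+0.923000+0.919700+0.881600))/(1+7/200) = 4257/5000 ≈ 0.851400
step 7 [3.5y] swap r/2=1914/62873: DF=(1 − 1914/62873·(0.957000+0.946000+0.923000+0.919700+0.881600+0.851400))/(1+1914/62873) = 4043/5000 ≈ 0.808600
step 8 [4y] swap r/2=260/7837: DF=(1 − 260/7837·(0.957000+0.946000+0.923000+0.919700+0.881600+0.851400+0.808600))/(1+260/7837) = 383/500 ≈ 0.766000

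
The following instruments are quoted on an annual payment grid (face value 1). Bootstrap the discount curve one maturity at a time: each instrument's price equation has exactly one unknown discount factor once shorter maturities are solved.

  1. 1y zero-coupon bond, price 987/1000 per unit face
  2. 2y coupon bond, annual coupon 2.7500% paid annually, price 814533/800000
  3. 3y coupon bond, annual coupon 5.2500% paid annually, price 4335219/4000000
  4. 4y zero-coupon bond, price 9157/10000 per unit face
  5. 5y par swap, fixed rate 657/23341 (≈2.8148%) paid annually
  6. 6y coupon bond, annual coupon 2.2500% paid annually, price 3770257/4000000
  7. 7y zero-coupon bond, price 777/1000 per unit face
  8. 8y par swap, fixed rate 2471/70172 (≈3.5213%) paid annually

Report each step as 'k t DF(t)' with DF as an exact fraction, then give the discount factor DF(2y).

1 1 987/1000
2 2 1929/2000
3 3 2331/2500
4 4 9157/10000
5 5 4343/5000
6 6 8191/10000
7 7 777/1000
8 8 7529/10000
DF(2y) = 1929/2000 ≈ 0.964500

step 1 [1y] zero: DF = P = 987/1000 ≈ 0.987000
step 2 [2y] bond c/1=11/400: DF=(814533/800000 − 11/400·(0.987000))/(1+11/400) = 1929/2000 ≈ 0.964500
step 3 [3y] bond c/1=21/400: DF=(4335219/4000000 − 21/400·(0.987000+0.964500))/(1+21/400) = 2331/2500 ≈ 0.932400
step 4 [4y] zero: DF = P = 9157/10000 ≈ 0.915700
step 5 [5y] swap r/1=657/23341: DF=(1 − 657/23341·(0.987000+0.964500+0.932400+0.915700))/(1+657/23341) = 4343/5000 ≈ 0.868600
step 6 [6y] bond c/1=9/400: DF=(3770257/4000000 − 9/400·(0.987000+0.964500+0.932400+0.915700+0.868600))/(1+9/400) = 8191/10000 ≈ 0.819100
step 7 [7y] zero: DF = P = 777/1000 ≈ 0.777000
step 8 [8y] swap r/1=2471/70172: DF=(1 − 2471/70172·(0.987000+0.964500+0.932400+0.915700+0.868600+0.819100+0.777000))/(1+2471/70172) = 7529/10000 ≈ 0.752900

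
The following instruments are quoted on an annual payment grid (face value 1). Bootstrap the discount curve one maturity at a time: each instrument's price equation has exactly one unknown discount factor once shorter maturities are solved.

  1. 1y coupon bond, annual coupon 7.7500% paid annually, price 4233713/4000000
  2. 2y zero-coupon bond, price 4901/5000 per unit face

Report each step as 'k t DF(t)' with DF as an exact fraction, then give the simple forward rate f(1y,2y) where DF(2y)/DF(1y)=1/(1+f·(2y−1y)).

step 1 [1y] bond c/1=31/400: DF=(4233713/4000000 − 31/400·(0))/(1+31/400) = 9823/10000 ≈ 0.982300
step 2 [2y] zero: DF = P = 4901/5000 ≈ 0.980200

1 1 9823/10000
2 2 4901/5000
f(1y,2y) = ((9823/10000)/(4901/5000) − 1)/(1) = 21/9802 ≈ 0.2142%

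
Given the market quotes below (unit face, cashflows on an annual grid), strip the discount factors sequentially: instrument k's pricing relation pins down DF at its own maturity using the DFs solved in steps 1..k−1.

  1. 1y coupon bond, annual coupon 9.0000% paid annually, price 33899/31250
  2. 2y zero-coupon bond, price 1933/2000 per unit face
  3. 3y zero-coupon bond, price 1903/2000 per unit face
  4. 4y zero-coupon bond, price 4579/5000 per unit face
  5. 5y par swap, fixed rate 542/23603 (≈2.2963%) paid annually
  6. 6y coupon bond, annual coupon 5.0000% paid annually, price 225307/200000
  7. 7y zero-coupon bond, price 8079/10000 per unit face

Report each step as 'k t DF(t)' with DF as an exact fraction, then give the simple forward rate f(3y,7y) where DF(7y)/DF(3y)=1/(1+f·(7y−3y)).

1 1 622/625
2 2 1933/2000
3 3 1903/2000
4 4 4579/5000
5 5 2229/2500
6 6 8481/10000
7 7 8079/10000
f(3y,7y) = ((1903/2000)/(8079/10000) − 1)/(4) = 359/8079 ≈ 4.4436%

step 1 [1y] bond c/1=9/100: DF=(33899/31250 − 9/100·(0))/(1+9/100) = 622/625 ≈ 0.995200
step 2 [2y] zero: DF = P = 1933/2000 ≈ 0.966500
step 3 [3y] zero: DF = P = 1903/2000 ≈ 0.951500
step 4 [4y] zero: DF = P = 4579/5000 ≈ 0.915800
step 5 [5y] swap r/1=542/23603: DF=(1 − 542/23603·(0.995200+0.966500+0.951500+0.915800))/(1+542/23603) = 2229/2500 ≈ 0.891600
step 6 [6y] bond c/1=1/20: DF=(225307/200000 − 1/20·(0.995200+0.966500+0.951500+0.915800+0.891600))/(1+1/20) = 8481/10000 ≈ 0.848100
step 7 [7y] zero: DF = P = 8079/10000 ≈ 0.807900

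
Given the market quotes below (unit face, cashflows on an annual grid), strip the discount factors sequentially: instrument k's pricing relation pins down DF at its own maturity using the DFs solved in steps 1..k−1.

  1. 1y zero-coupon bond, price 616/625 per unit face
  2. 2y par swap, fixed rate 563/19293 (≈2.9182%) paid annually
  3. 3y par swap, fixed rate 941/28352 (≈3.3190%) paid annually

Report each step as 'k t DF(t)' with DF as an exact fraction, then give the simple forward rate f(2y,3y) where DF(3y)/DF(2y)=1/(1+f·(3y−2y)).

1 1 616/625
2 2 9437/10000
3 3 9059/10000
f(2y,3y) = ((9437/10000)/(9059/10000) − 1)/(1) = 378/9059 ≈ 4.1726%

step 1 [1y] zero: DF = P = 616/625 ≈ 0.985600
step 2 [2y] swap r/1=563/19293: DF=(1 − 563/19293·(0.985600))/(1+563/19293) = 9437/10000 ≈ 0.943700
step 3 [3y] swap r/1=941/28352: DF=(1 − 941/28352·(0.985600+0.943700))/(1+941/28352) = 9059/10000 ≈ 0.905900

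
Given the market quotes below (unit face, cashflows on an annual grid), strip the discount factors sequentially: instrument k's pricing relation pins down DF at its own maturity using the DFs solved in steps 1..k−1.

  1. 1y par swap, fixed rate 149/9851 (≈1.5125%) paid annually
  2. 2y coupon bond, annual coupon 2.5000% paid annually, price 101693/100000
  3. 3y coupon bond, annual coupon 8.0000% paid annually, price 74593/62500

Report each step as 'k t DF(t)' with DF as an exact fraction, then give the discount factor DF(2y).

1 1 9851/10000
2 2 9681/10000
3 3 2401/2500
DF(2y) = 9681/10000 ≈ 0.968100

step 1 [1y] swap r/1=149/9851: DF=(1 − 149/9851·(0))/(1+149/9851) = 9851/10000 ≈ 0.985100
step 2 [2y] bond c/1=1/40: DF=(101693/100000 − 1/40·(0.985100))/(1+1/40) = 9681/10000 ≈ 0.968100
step 3 [3y] bond c/1=2/25: DF=(74593/62500 − 2/25·(0.985100+0.968100))/(1+2/25) = 2401/2500 ≈ 0.960400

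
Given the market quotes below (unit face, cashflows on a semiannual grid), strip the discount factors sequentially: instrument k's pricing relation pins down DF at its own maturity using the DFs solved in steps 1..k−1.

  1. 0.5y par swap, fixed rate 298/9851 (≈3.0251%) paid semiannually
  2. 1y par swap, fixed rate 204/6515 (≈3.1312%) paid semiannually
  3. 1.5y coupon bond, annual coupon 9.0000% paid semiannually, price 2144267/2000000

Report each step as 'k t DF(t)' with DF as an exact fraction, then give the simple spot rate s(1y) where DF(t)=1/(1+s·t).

step 1 [0.5y] swap r/2=149/9851: DF=(1 − 149/9851·(0))/(1+149/9851) = 9851/10000 ≈ 0.985100
step 2 [1y] swap r/2=102/6515: DF=(1 − 102/6515·(0.985100))/(1+102/6515) = 4847/5000 ≈ 0.969400
step 3 [1.5y] bond c/2=9/200: DF=(2144267/2000000 − 9/200·(0.985100+0.969400))/(1+9/200) = 4709/5000 ≈ 0.941800

1 1/2 9851/10000
2 1 4847/5000
3 3/2 4709/5000
s(1y) = (1/(4847/5000) − 1)/(1) = 153/4847 ≈ 3.1566%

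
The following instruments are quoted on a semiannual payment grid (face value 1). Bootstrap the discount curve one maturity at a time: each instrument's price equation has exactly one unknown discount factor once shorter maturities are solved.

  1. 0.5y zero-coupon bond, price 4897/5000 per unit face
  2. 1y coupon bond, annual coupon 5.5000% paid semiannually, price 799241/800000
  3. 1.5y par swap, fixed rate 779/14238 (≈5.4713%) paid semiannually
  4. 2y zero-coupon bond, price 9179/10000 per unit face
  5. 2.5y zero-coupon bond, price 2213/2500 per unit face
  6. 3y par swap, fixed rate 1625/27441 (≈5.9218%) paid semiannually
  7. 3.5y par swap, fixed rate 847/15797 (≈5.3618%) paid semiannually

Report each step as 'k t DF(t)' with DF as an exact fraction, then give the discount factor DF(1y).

step 1 [0.5y] zero: DF = P = 4897/5000 ≈ 0.979400
step 2 [1y] bond c/2=11/400: DF=(799241/800000 − 11/400·(0.979400))/(1+11/400) = 9461/10000 ≈ 0.946100
step 3 [1.5y] swap r/2=779/28476: DF=(1 − 779/28476·(0.979400+0.946100))/(1+779/28476) = 9221/10000 ≈ 0.922100
step 4 [2y] zero: DF = P = 9179/10000 ≈ 0.917900
step 5 [2.5y] zero: DF = P = 2213/2500 ≈ 0.885200
step 6 [3y] swap r/2=1625/54882: DF=(1 − 1625/54882·(0.979400+0.946100+0.922100+0.917900+0.885200))/(1+1625/54882) = 67/80 ≈ 0.837500
step 7 [3.5y] swap r/2=847/31594: DF=(1 − 847/31594·(0.979400+0.946100+0.922100+0.917900+0.885200+0.837500))/(1+847/31594) = 4153/5000 ≈ 0.830600

1 1/2 4897/5000
2 1 9461/10000
3 3/2 9221/10000
4 2 9179/10000
5 5/2 2213/2500
6 3 67/80
7 7/2 4153/5000
DF(1y) = 9461/10000 ≈ 0.946100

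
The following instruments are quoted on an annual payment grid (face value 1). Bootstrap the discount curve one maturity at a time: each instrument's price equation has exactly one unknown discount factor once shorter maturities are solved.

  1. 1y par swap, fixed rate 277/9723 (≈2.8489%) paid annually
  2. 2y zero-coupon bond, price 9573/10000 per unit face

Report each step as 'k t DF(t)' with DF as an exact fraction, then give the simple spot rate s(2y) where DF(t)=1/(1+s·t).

step 1 [1y] swap r/1=277/9723: DF=(1 − 277/9723·(0))/(1+277/9723) = 9723/10000 ≈ 0.972300
step 2 [2y] zero: DF = P = 9573/10000 ≈ 0.957300

1 1 9723/10000
2 2 9573/10000
s(2y) = (1/(9573/10000) − 1)/(2) = 427/19146 ≈ 2.2302%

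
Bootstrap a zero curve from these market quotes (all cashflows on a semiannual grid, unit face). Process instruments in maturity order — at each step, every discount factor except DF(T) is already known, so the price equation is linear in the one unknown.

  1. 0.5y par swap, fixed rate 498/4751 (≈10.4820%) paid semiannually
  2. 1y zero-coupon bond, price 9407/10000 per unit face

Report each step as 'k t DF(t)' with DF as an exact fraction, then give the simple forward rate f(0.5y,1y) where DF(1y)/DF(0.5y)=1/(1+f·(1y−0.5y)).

step 1 [0.5y] swap r/2=249/4751: DF=(1 − 249/4751·(0))/(1+249/4751) = 4751/5000 ≈ 0.950200
step 2 [1y] zero: DF = P = 9407/10000 ≈ 0.940700

1 1/2 4751/5000
2 1 9407/10000
f(0.5y,1y) = ((4751/5000)/(9407/10000) − 1)/(1/2) = 190/9407 ≈ 2.0198%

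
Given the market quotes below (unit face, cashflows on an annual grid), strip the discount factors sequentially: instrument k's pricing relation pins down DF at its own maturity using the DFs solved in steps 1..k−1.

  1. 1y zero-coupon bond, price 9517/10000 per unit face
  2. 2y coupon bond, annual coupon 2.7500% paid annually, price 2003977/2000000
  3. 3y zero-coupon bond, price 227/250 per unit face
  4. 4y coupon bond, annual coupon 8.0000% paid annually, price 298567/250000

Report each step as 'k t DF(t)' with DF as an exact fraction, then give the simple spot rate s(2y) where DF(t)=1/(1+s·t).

1 1 9517/10000
2 2 9497/10000
3 3 227/250
4 4 8977/10000
s(2y) = (1/(9497/10000) − 1)/(2) = 503/18994 ≈ 2.6482%

step 1 [1y] zero: DF = P = 9517/10000 ≈ 0.951700
step 2 [2y] bond c/1=11/400: DF=(2003977/2000000 − 11/400·(0.951700))/(1+11/400) = 9497/10000 ≈ 0.949700
step 3 [3y] zero: DF = P = 227/250 ≈ 0.908000
step 4 [4y] bond c/1=2/25: DF=(298567/250000 − 2/25·(0.951700+0.949700+0.908000))/(1+2/25) = 8977/10000 ≈ 0.897700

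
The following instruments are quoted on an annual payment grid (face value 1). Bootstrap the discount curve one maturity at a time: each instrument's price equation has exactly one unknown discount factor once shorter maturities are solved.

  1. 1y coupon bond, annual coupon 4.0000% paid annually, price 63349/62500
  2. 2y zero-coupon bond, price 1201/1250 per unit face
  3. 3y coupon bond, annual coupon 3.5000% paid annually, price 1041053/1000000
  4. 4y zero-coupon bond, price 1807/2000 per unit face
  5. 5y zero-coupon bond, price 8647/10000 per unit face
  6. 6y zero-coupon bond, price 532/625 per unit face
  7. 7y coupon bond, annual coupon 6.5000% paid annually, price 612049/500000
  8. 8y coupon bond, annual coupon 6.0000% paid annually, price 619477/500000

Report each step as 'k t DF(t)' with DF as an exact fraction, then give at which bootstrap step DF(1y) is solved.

1 1 4873/5000
2 2 1201/1250
3 3 2351/2500
4 4 1807/2000
5 5 8647/10000
6 6 532/625
7 7 407/500
8 8 8117/10000
DF(1y) is solved at step 1

step 1 [1y] bond c/1=1/25: DF=(63349/62500 − 1/25·(0))/(1+1/25) = 4873/5000 ≈ 0.974600
step 2 [2y] zero: DF = P = 1201/1250 ≈ 0.960800
step 3 [3y] bond c/1=7/200: DF=(1041053/1000000 − 7/200·(0.974600+0.960800))/(1+7/200) = 2351/2500 ≈ 0.940400
step 4 [4y] zero: DF = P = 1807/2000 ≈ 0.903500
step 5 [5y] zero: DF = P = 8647/10000 ≈ 0.864700
step 6 [6y] zero: DF = P = 532/625 ≈ 0.851200
step 7 [7y] bond c/1=13/200: DF=(612049/500000 − 13/200·(0.974600+0.960800+0.940400+0.903500+0.864700+0.851200))/(1+13/200) = 407/500 ≈ 0.814000
step 8 [8y] bond c/1=3/50: DF=(619477/500000 − 3/50·(0.974600+0.960800+0.940400+0.903500+0.864700+0.851200+0.814000))/(1+3/50) = 8117/10000 ≈ 0.811700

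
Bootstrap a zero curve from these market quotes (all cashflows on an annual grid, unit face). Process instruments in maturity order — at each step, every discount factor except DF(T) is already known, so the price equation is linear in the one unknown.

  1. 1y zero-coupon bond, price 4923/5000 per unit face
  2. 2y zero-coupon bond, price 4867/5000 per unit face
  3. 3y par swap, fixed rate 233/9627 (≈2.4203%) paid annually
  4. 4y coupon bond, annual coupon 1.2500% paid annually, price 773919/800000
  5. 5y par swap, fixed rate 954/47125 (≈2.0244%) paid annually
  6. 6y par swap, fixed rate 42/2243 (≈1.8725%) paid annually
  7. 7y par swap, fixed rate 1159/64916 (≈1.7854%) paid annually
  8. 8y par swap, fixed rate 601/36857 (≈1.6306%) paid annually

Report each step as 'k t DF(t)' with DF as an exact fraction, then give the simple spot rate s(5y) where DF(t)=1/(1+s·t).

1 1 4923/5000
2 2 4867/5000
3 3 9301/10000
4 4 4599/5000
5 5 4523/5000
6 6 179/200
7 7 8841/10000
8 8 4399/5000
s(5y) = (1/(4523/5000) − 1)/(5) = 477/22615 ≈ 2.1092%

step 1 [1y] zero: DF = P = 4923/5000 ≈ 0.984600
step 2 [2y] zero: DF = P = 4867/5000 ≈ 0.973400
step 3 [3y] swap r/1=233/9627: DF=(1 − 233/9627·(0.984600+0.973400))/(1+233/9627) = 9301/10000 ≈ 0.930100
step 4 [4y] bond c/1=1/80: DF=(773919/800000 − 1/80·(0.984600+0.973400+0.930100))/(1+1/80) = 4599/5000 ≈ 0.919800
step 5 [5y] swap r/1=954/47125: DF=(1 − 954/47125·(0.984600+0.973400+0.930100+0.919800))/(1+954/47125) = 4523/5000 ≈ 0.904600
step 6 [6y] swap r/1=42/2243: DF=(1 − 42/2243·(0.984600+0.973400+0.930100+0.919800+0.904600))/(1+42/2243) = 179/200 ≈ 0.895000
step 7 [7y] swap r/1=1159/64916: DF=(1 − 1159/64916·(0.984600+0.973400+0.930100+0.919800+0.904600+0.895000))/(1+1159/64916) = 8841/10000 ≈ 0.884100
step 8 [8y] swap r/1=601/36857: DF=(1 − 601/36857·(0.984600+0.973400+0.930100+0.919800+0.904600+0.895000+0.884100))/(1+601/36857) = 4399/5000 ≈ 0.879800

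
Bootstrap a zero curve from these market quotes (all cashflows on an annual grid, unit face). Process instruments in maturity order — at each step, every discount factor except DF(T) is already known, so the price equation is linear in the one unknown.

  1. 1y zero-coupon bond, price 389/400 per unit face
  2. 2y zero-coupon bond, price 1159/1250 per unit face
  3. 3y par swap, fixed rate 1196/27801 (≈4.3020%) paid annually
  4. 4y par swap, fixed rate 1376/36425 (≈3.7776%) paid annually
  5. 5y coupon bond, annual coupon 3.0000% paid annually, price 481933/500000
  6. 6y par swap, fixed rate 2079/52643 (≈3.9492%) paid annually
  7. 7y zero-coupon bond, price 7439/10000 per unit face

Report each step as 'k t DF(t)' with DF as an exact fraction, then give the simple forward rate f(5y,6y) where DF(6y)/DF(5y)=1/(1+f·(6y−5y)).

1 1 389/400
2 2 1159/1250
3 3 2201/2500
4 4 539/625
5 5 8297/10000
6 6 7921/10000
7 7 7439/10000
f(5y,6y) = ((8297/10000)/(7921/10000) − 1)/(1) = 376/7921 ≈ 4.7469%

step 1 [1y] zero: DF = P = 389/400 ≈ 0.972500
step 2 [2y] zero: DF = P = 1159/1250 ≈ 0.927200
step 3 [3y] swap r/1=1196/27801: DF=(1 − 1196/27801·(0.972500+0.927200))/(1+1196/27801) = 2201/2500 ≈ 0.880400
step 4 [4y] swap r/1=1376/36425: DF=(1 − 1376/36425·(0.972500+0.927200+0.880400))/(1+1376/36425) = 539/625 ≈ 0.862400
step 5 [5y] bond c/1=3/100: DF=(481933/500000 − 3/100·(0.972500+0.927200+0.880400+0.862400))/(1+3/100) = 8297/10000 ≈ 0.829700
step 6 [6y] swap r/1=2079/52643: DF=(1 − 2079/52643·(0.972500+0.927200+0.880400+0.862400+0.829700))/(1+2079/52643) = 7921/10000 ≈ 0.792100
step 7 [7y] zero: DF = P = 7439/10000 ≈ 0.743900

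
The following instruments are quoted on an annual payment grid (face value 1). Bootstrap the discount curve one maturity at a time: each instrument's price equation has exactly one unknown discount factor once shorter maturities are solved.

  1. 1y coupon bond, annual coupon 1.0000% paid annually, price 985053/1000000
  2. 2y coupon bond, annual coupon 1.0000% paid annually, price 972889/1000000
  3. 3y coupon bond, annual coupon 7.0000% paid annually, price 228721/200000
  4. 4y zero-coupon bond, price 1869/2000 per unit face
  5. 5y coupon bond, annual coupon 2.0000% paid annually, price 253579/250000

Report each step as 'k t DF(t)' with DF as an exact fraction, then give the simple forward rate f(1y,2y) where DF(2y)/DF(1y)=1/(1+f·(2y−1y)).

step 1 [1y] bond c/1=1/100: DF=(985053/1000000 − 1/100·(0))/(1+1/100) = 9753/10000 ≈ 0.975300
step 2 [2y] bond c/1=1/100: DF=(972889/1000000 − 1/100·(0.975300))/(1+1/100) = 596/625 ≈ 0.953600
step 3 [3y] bond c/1=7/100: DF=(228721/200000 − 7/100·(0.975300+0.953600))/(1+7/100) = 4713/5000 ≈ 0.942600
step 4 [4y] zero: DF = P = 1869/2000 ≈ 0.934500
step 5 [5y] bond c/1=1/50: DF=(253579/250000 − 1/50·(0.975300+0.953600+0.942600+0.934500))/(1+1/50) = 4599/5000 ≈ 0.919800

1 1 9753/10000
2 2 596/625
3 3 4713/5000
4 4 1869/2000
5 5 4599/5000
f(1y,2y) = ((9753/10000)/(596/625) − 1)/(1) = 217/9536 ≈ 2.2756%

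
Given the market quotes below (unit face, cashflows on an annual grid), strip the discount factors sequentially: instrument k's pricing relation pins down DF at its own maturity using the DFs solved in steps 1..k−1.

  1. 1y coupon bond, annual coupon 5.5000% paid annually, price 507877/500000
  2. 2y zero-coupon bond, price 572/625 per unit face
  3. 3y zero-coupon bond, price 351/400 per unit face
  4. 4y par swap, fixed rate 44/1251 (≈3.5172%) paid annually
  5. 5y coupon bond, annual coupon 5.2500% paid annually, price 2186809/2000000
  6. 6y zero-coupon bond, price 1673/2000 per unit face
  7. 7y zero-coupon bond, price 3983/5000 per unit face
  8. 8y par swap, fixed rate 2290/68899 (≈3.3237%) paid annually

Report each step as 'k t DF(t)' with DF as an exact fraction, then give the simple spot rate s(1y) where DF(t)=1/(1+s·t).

1 1 2407/2500
2 2 572/625
3 3 351/400
4 4 2181/2500
5 5 8579/10000
6 6 1673/2000
7 7 3983/5000
8 8 771/1000
s(1y) = (1/(2407/2500) − 1)/(1) = 93/2407 ≈ 3.8637%

step 1 [1y] bond c/1=11/200: DF=(507877/500000 − 11/200·(0))/(1+11/200) = 2407/2500 ≈ 0.962800
step 2 [2y] zero: DF = P = 572/625 ≈ 0.915200
step 3 [3y] zero: DF = P = 351/400 ≈ 0.877500
step 4 [4y] swap r/1=44/1251: DF=(1 − 44/1251·(0.962800+0.915200+0.877500))/(1+44/1251) = 2181/2500 ≈ 0.872400
step 5 [5y] bond c/1=21/400: DF=(2186809/2000000 − 21/400·(0.962800+0.915200+0.877500+0.872400))/(1+21/400) = 8579/10000 ≈ 0.857900
step 6 [6y] zero: DF = P = 1673/2000 ≈ 0.836500
step 7 [7y] zero: DF = P = 3983/5000 ≈ 0.796600
step 8 [8y] swap r/1=2290/68899: DF=(1 − 2290/68899·(0.962800+0.915200+0.877500+0.872400+0.857900+0.836500+0.796600))/(1+2290/68899) = 771/1000 ≈ 0.771000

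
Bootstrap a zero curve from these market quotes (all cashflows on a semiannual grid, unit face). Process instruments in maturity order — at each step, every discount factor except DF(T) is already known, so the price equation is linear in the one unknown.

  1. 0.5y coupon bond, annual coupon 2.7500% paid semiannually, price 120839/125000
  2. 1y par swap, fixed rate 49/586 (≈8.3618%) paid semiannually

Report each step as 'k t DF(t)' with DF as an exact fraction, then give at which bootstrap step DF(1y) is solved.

step 1 [0.5y] bond c/2=11/800: DF=(120839/125000 − 11/800·(0))/(1+11/800) = 596/625 ≈ 0.953600
step 2 [1y] swap r/2=49/1172: DF=(1 − 49/1172·(0.953600))/(1+49/1172) = 576/625 ≈ 0.921600

1 1/2 596/625
2 1 576/625
DF(1y) is solved at step 2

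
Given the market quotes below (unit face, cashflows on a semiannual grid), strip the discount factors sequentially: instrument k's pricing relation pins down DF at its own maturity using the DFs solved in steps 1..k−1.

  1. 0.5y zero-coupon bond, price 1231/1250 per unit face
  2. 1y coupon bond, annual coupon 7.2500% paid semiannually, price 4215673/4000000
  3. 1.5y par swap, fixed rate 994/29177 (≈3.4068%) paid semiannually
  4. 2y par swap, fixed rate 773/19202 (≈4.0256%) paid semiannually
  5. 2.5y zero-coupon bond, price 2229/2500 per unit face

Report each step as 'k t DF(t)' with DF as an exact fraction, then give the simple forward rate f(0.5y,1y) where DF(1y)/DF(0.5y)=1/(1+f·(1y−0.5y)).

step 1 [0.5y] zero: DF = P = 1231/1250 ≈ 0.984800
step 2 [1y] bond c/2=29/800: DF=(4215673/4000000 − 29/800·(0.984800))/(1+29/800) = 4913/5000 ≈ 0.982600
step 3 [1.5y] swap r/2=497/29177: DF=(1 − 497/29177·(0.984800+0.982600))/(1+497/29177) = 9503/10000 ≈ 0.950300
step 4 [2y] swap r/2=773/38404: DF=(1 − 773/38404·(0.984800+0.982600+0.950300))/(1+773/38404) = 9227/10000 ≈ 0.922700
step 5 [2.5y] zero: DF = P = 2229/2500 ≈ 0.891600

1 1/2 1231/1250
2 1 4913/5000
3 3/2 9503/10000
4 2 9227/10000
5 5/2 2229/2500
f(0.5y,1y) = ((1231/1250)/(4913/5000) − 1)/(1/2) = 22/4913 ≈ 0.4478%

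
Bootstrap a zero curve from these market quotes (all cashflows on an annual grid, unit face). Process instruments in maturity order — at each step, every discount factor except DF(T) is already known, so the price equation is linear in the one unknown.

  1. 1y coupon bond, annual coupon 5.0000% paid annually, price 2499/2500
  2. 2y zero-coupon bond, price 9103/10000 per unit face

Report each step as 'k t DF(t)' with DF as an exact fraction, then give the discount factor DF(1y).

1 1 119/125
2 2 9103/10000
DF(1y) = 119/125 ≈ 0.952000

step 1 [1y] bond c/1=1/20: DF=(2499/2500 − 1/20·(0))/(1+1/20) = 119/125 ≈ 0.952000
step 2 [2y] zero: DF = P = 9103/10000 ≈ 0.910300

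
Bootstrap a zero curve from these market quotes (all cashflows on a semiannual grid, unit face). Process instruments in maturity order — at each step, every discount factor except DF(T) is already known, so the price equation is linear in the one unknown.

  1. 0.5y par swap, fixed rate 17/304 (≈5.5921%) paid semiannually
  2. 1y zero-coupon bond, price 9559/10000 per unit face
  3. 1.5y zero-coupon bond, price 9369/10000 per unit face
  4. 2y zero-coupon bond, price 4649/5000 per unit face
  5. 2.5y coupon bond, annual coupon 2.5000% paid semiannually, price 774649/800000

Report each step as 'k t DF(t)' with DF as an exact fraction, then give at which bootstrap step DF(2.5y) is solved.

step 1 [0.5y] swap r/2=17/608: DF=(1 − 17/608·(0))/(1+17/608) = 608/625 ≈ 0.972800
step 2 [1y] zero: DF = P = 9559/10000 ≈ 0.955900
step 3 [1.5y] zero: DF = P = 9369/10000 ≈ 0.936900
step 4 [2y] zero: DF = P = 4649/5000 ≈ 0.929800
step 5 [2.5y] bond c/2=1/80: DF=(774649/800000 − 1/80·(0.972800+0.955900+0.936900+0.929800))/(1+1/80) = 1819/2000 ≈ 0.909500

1 1/2 608/625
2 1 9559/10000
3 3/2 9369/10000
4 2 4649/5000
5 5/2 1819/2000
DF(2.5y) is solved at step 5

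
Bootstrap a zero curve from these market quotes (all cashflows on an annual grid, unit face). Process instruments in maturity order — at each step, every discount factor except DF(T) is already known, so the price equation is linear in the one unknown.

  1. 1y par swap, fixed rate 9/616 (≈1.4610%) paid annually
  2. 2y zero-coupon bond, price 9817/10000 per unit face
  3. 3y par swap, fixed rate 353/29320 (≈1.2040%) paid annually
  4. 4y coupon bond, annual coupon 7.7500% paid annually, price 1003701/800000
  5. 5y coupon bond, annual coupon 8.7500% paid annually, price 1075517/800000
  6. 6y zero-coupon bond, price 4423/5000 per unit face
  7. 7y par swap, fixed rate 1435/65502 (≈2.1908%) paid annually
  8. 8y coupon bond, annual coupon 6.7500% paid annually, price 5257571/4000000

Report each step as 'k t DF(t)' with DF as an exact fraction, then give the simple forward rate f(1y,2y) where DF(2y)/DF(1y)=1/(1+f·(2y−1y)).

step 1 [1y] swap r/1=9/616: DF=(1 − 9/616·(0))/(1+9/616) = 616/625 ≈ 0.985600
step 2 [2y] zero: DF = P = 9817/10000 ≈ 0.981700
step 3 [3y] swap r/1=353/29320: DF=(1 − 353/29320·(0.985600+0.981700))/(1+353/29320) = 9647/10000 ≈ 0.964700
step 4 [4y] bond c/1=31/400: DF=(1003701/800000 − 31/400·(0.985600+0.981700+0.964700))/(1+31/400) = 1907/2000 ≈ 0.953500
step 5 [5y] bond c/1=7/80: DF=(1075517/800000 − 7/80·(0.985600+0.981700+0.964700+0.953500))/(1+7/80) = 2309/2500 ≈ 0.923600
step 6 [6y] zero: DF = P = 4423/5000 ≈ 0.884600
step 7 [7y] swap r/1=1435/65502: DF=(1 − 1435/65502·(0.985600+0.981700+0.964700+0.953500+0.923600+0.884600))/(1+1435/65502) = 1713/2000 ≈ 0.856500
step 8 [8y] bond c/1=27/400: DF=(5257571/4000000 − 27/400·(0.985600+0.981700+0.964700+0.953500+0.923600+0.884600+0.856500))/(1+27/400) = 8171/10000 ≈ 0.817100

1 1 616/625
2 2 9817/10000
3 3 9647/10000
4 4 1907/2000
5 5 2309/2500
6 6 4423/5000
7 7 1713/2000
8 8 8171/10000
f(1y,2y) = ((616/625)/(9817/10000) − 1)/(1) = 39/9817 ≈ 0.3973%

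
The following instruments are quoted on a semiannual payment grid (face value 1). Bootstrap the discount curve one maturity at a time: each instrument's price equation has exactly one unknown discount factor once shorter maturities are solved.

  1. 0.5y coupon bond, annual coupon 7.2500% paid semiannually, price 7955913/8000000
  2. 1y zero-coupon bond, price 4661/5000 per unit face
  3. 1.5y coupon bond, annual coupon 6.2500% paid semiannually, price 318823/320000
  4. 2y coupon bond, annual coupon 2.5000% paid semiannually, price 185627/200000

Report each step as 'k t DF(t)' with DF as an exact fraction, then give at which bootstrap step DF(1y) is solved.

step 1 [0.5y] bond c/2=29/800: DF=(7955913/8000000 − 29/800·(0))/(1+29/800) = 9597/10000 ≈ 0.959700
step 2 [1y] zero: DF = P = 4661/5000 ≈ 0.932200
step 3 [1.5y] bond c/2=1/32: DF=(318823/320000 − 1/32·(0.959700+0.932200))/(1+1/32) = 568/625 ≈ 0.908800
step 4 [2y] bond c/2=1/80: DF=(185627/200000 − 1/80·(0.959700+0.932200+0.908800))/(1+1/80) = 8821/10000 ≈ 0.882100

1 1/2 9597/10000
2 1 4661/5000
3 3/2 568/625
4 2 8821/10000
DF(1y) is solved at step 2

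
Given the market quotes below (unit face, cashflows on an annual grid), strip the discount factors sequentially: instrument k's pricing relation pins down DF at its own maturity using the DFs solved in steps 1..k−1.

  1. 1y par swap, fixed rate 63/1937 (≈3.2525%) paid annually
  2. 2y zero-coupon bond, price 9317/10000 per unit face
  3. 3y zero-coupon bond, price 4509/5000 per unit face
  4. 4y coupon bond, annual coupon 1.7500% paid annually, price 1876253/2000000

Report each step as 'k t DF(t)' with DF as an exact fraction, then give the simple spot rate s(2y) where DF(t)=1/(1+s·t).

step 1 [1y] swap r/1=63/1937: DF=(1 − 63/1937·(0))/(1+63/1937) = 1937/2000 ≈ 0.968500
step 2 [2y] zero: DF = P = 9317/10000 ≈ 0.931700
step 3 [3y] zero: DF = P = 4509/5000 ≈ 0.901800
step 4 [4y] bond c/1=7/400: DF=(1876253/2000000 − 7/400·(0.968500+0.931700+0.901800))/(1+7/400) = 4369/5000 ≈ 0.873800

1 1 1937/2000
2 2 9317/10000
3 3 4509/5000
4 4 4369/5000
s(2y) = (1/(9317/10000) − 1)/(2) = 683/18634 ≈ 3.6653%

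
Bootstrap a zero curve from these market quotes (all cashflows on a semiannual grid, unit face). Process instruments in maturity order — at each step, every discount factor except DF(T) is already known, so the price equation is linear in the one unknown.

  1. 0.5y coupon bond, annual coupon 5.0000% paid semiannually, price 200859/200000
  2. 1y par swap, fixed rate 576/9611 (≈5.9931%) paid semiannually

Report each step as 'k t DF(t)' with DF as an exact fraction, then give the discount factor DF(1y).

step 1 [0.5y] bond c/2=1/40: DF=(200859/200000 − 1/40·(0))/(1+1/40) = 4899/5000 ≈ 0.979800
step 2 [1y] swap r/2=288/9611: DF=(1 − 288/9611·(0.979800))/(1+288/9611) = 589/625 ≈ 0.942400

1 1/2 4899/5000
2 1 589/625
DF(1y) = 589/625 ≈ 0.942400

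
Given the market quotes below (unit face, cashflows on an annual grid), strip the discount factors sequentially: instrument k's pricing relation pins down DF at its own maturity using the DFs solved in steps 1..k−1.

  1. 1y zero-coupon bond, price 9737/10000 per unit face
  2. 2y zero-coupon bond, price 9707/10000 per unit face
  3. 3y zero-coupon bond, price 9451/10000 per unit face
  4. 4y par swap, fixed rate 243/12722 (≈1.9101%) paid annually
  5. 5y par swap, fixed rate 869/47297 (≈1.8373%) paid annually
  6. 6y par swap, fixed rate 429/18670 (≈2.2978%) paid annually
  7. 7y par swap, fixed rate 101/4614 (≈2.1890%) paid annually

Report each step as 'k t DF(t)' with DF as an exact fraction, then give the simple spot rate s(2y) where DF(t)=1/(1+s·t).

1 1 9737/10000
2 2 9707/10000
3 3 9451/10000
4 4 9271/10000
5 5 9131/10000
6 6 8713/10000
7 7 4293/5000
s(2y) = (1/(9707/10000) − 1)/(2) = 293/19414 ≈ 1.5092%

step 1 [1y] zero: DF = P = 9737/10000 ≈ 0.973700
step 2 [2y] zero: DF = P = 9707/10000 ≈ 0.970700
step 3 [3y] zero: DF = P = 9451/10000 ≈ 0.945100
step 4 [4y] swap r/1=243/12722: DF=(1 − 243/12722·(0.973700+0.970700+0.945100))/(1+243/12722) = 9271/10000 ≈ 0.927100
step 5 [5y] swap r/1=869/47297: DF=(1 − 869/47297·(0.973700+0.970700+0.945100+0.927100))/(1+869/47297) = 9131/10000 ≈ 0.913100
step 6 [6y] swap r/1=429/18670: DF=(1 − 429/18670·(0.973700+0.970700+0.945100+0.927100+0.913100))/(1+429/18670) = 8713/10000 ≈ 0.871300
step 7 [7y] swap r/1=101/4614: DF=(1 − 101/4614·(0.973700+0.970700+0.945100+0.927100+0.913100+0.871300))/(1+101/4614) = 4293/5000 ≈ 0.858600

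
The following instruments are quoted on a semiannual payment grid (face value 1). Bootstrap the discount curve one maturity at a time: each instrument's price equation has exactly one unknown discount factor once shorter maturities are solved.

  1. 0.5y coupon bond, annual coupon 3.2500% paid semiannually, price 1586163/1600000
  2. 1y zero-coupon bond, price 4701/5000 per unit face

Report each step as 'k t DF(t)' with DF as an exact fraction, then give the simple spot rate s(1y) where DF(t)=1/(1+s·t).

1 1/2 1951/2000
2 1 4701/5000
s(1y) = (1/(4701/5000) − 1)/(1) = 299/4701 ≈ 6.3603%

step 1 [0.5y] bond c/2=13/800: DF=(1586163/1600000 − 13/800·(0))/(1+13/800) = 1951/2000 ≈ 0.975500
step 2 [1y] zero: DF = P = 4701/5000 ≈ 0.940200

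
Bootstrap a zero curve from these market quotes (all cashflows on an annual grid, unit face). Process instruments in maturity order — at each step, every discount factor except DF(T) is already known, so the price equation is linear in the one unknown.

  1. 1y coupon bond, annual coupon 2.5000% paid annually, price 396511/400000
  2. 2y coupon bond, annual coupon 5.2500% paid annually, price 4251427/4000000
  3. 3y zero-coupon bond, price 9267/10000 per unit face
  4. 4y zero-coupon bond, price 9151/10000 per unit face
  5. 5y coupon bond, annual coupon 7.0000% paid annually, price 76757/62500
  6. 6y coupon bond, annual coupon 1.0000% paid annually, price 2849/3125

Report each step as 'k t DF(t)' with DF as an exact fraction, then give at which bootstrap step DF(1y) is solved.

1 1 9671/10000
2 2 601/625
3 3 9267/10000
4 4 9151/10000
5 5 9011/10000
6 6 2141/2500
DF(1y) is solved at step 1

step 1 [1y] bond c/1=1/40: DF=(396511/400000 − 1/40·(0))/(1+1/40) = 9671/10000 ≈ 0.967100
step 2 [2y] bond c/1=21/400: DF=(4251427/4000000 − 21/400·(0.967100))/(1+21/400) = 601/625 ≈ 0.961600
step 3 [3y] zero: DF = P = 9267/10000 ≈ 0.926700
step 4 [4y] zero: DF = P = 9151/10000 ≈ 0.915100
step 5 [5y] bond c/1=7/100: DF=(76757/62500 − 7/100·(0.967100+0.961600+0.926700+0.915100))/(1+7/100) = 9011/10000 ≈ 0.901100
step 6 [6y] bond c/1=1/100: DF=(2849/3125 − 1/100·(0.967100+0.961600+0.926700+0.915100+0.901100))/(1+1/100) = 2141/2500 ≈ 0.856400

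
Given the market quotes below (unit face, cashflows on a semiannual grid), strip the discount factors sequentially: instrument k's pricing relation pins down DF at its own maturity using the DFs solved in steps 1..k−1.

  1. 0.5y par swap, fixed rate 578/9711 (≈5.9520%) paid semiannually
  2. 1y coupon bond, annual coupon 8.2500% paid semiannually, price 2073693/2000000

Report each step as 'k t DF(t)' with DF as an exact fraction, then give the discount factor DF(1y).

step 1 [0.5y] swap r/2=289/9711: DF=(1 − 289/9711·(0))/(1+289/9711) = 9711/10000 ≈ 0.971100
step 2 [1y] bond c/2=33/800: DF=(2073693/2000000 − 33/800·(0.971100))/(1+33/800) = 9573/10000 ≈ 0.957300

1 1/2 9711/10000
2 1 9573/10000
DF(1y) = 9573/10000 ≈ 0.957300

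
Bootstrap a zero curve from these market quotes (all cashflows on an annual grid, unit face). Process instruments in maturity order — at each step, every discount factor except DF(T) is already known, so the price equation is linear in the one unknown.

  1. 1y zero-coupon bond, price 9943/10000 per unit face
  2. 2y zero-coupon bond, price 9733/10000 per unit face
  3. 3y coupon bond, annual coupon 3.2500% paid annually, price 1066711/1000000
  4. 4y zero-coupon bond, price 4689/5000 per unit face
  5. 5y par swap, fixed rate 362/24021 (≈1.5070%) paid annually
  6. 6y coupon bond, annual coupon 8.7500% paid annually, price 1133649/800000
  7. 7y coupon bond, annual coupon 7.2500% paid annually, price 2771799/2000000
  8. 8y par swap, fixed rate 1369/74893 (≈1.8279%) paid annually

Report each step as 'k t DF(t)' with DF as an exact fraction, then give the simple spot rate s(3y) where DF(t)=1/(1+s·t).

step 1 [1y] zero: DF = P = 9943/10000 ≈ 0.994300
step 2 [2y] zero: DF = P = 9733/10000 ≈ 0.973300
step 3 [3y] bond c/1=13/400: DF=(1066711/1000000 − 13/400·(0.994300+0.973300))/(1+13/400) = 607/625 ≈ 0.971200
step 4 [4y] zero: DF = P = 4689/5000 ≈ 0.937800
step 5 [5y] swap r/1=362/24021: DF=(1 − 362/24021·(0.994300+0.973300+0.971200+0.937800))/(1+362/24021) = 2319/2500 ≈ 0.927600
step 6 [6y] bond c/1=7/80: DF=(1133649/800000 − 7/80·(0.994300+0.973300+0.971200+0.937800+0.927600))/(1+7/80) = 1833/2000 ≈ 0.916500
step 7 [7y] bond c/1=29/400: DF=(2771799/2000000 − 29/400·(0.994300+0.973300+0.971200+0.937800+0.927600+0.916500))/(1+29/400) = 1811/2000 ≈ 0.905500
step 8 [8y] swap r/1=1369/74893: DF=(1 − 1369/74893·(0.994300+0.973300+0.971200+0.937800+0.927600+0.916500+0.905500))/(1+1369/74893) = 8631/10000 ≈ 0.863100

1 1 9943/10000
2 2 9733/10000
3 3 607/625
4 4 4689/5000
5 5 2319/2500
6 6 1833/2000
7 7 1811/2000
8 8 8631/10000
s(3y) = (1/(607/625) − 1)/(3) = 6/607 ≈ 0.9885%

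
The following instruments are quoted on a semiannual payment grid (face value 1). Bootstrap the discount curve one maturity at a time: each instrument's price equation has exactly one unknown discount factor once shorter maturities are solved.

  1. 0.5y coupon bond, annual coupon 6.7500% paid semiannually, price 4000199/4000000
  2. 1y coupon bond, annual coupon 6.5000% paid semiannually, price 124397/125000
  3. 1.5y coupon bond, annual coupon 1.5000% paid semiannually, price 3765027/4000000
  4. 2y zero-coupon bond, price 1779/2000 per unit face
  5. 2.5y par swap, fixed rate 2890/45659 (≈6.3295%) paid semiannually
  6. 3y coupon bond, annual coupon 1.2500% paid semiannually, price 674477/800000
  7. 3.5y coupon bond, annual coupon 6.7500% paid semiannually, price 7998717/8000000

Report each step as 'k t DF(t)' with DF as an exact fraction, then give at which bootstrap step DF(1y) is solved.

1 1/2 4837/5000
2 1 4667/5000
3 3/2 9201/10000
4 2 1779/2000
5 5/2 1711/2000
6 3 1619/2000
7 7/2 7917/10000
DF(1y) is solved at step 2

step 1 [0.5y] bond c/2=27/800: DF=(4000199/4000000 − 27/800·(0))/(1+27/800) = 4837/5000 ≈ 0.967400
step 2 [1y] bond c/2=13/400: DF=(124397/125000 − 13/400·(0.967400))/(1+13/400) = 4667/5000 ≈ 0.933400
step 3 [1.5y] bond c/2=3/400: DF=(3765027/4000000 − 3/400·(0.967400+0.933400))/(1+3/400) = 9201/10000 ≈ 0.920100
step 4 [2y] zero: DF = P = 1779/2000 ≈ 0.889500
step 5 [2.5y] swap r/2=1445/45659: DF=(1 − 1445/45659·(0.967400+0.933400+0.920100+0.889500))/(1+1445/45659) = 1711/2000 ≈ 0.855500
step 6 [3y] bond c/2=1/160: DF=(674477/800000 − 1/160·(0.967400+0.933400+0.920100+0.889500+0.855500))/(1+1/160) = 1619/2000 ≈ 0.809500
step 7 [3.5y] bond c/2=27/800: DF=(7998717/8000000 − 27/800·(0.967400+0.933400+0.920100+0.889500+0.855500+0.809500))/(1+27/800) = 7917/10000 ≈ 0.791700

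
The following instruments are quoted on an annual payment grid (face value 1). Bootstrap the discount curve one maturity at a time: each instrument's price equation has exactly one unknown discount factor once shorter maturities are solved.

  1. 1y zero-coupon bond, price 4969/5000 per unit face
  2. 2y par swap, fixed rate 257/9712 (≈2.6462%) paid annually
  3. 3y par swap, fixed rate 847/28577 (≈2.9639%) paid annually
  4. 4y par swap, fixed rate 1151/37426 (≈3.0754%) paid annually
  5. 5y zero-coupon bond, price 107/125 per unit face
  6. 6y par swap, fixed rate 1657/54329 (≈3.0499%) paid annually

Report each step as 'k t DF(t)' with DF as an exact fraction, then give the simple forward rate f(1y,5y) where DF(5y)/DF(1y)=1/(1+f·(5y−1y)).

1 1 4969/5000
2 2 4743/5000
3 3 9153/10000
4 4 8849/10000
5 5 107/125
6 6 8343/10000
f(1y,5y) = ((4969/5000)/(107/125) − 1)/(4) = 689/17120 ≈ 4.0245%

step 1 [1y] zero: DF = P = 4969/5000 ≈ 0.993800
step 2 [2y] swap r/1=257/9712: DF=(1 − 257/9712·(0.993800))/(1+257/9712) = 4743/5000 ≈ 0.948600
step 3 [3y] swap r/1=847/28577: DF=(1 − 847/28577·(0.993800+0.948600))/(1+847/28577) = 9153/10000 ≈ 0.915300
step 4 [4y] swap r/1=1151/37426: DF=(1 − 1151/37426·(0.993800+0.948600+0.915300))/(1+1151/37426) = 8849/10000 ≈ 0.884900
step 5 [5y] zero: DF = P = 107/125 ≈ 0.856000
step 6 [6y] swap r/1=1657/54329: DF=(1 − 1657/54329·(0.993800+0.948600+0.915300+0.884900+0.856000))/(1+1657/54329) = 8343/10000 ≈ 0.834300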